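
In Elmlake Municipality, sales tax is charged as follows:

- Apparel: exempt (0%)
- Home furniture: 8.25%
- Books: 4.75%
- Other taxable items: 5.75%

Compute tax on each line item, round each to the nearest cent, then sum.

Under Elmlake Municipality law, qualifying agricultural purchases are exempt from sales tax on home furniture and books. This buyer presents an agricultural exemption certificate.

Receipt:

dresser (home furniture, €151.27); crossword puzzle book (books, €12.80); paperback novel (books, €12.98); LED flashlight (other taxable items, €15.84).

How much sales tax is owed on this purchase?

€0.91

Dresser €151.27: home furniture, buyer-exempt → 0% → €0.00
Crossword puzzle book €12.80: books, buyer-exempt → 0% → €0.00
Paperback novel €12.98: books, buyer-exempt → 0% → €0.00
LED flashlight €15.84: other taxable items → 5.75% → €0.91
Total tax = €0.91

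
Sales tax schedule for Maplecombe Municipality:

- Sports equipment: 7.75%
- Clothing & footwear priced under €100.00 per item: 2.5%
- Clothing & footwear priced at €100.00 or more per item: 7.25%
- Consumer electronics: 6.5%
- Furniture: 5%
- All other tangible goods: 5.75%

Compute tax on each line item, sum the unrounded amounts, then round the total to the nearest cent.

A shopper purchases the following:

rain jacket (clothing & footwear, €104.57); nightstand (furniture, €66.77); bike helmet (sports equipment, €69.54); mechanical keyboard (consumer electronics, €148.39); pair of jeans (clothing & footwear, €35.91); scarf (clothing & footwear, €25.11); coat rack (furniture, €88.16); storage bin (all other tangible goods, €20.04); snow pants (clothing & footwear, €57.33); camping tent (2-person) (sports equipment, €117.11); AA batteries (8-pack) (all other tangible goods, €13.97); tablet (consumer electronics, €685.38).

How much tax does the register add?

Rain jacket €104.57: clothing & footwear, €100.00 or more → 7.25% → €7.581325
Nightstand €66.77: furniture → 5% → €3.3385
Bike helmet €69.54: sports equipment → 7.75% → €5.38935
Mechanical keyboard €148.39: consumer electronics → 6.5% → €9.64535
Pair of jeans €35.91: clothing & footwear, under €100.00 → 2.5% → €0.89775
Scarf €25.11: clothing & footwear, under €100.00 → 2.5% → €0.62775
Coat rack €88.16: furniture → 5% → €4.408
Storage bin €20.04: all other tangible goods → 5.75% → €1.1523
Snow pants €57.33: clothing & footwear, under €100.00 → 2.5% → €1.43325
Camping tent (2-person) €117.11: sports equipment → 7.75% → €9.076025
AA batteries (8-pack) €13.97: all other tangible goods → 5.75% → €0.803275
Tablet €685.38: consumer electronics → 6.5% → €44.5497
Unrounded tax sum = €88.902575 → €88.90

€88.90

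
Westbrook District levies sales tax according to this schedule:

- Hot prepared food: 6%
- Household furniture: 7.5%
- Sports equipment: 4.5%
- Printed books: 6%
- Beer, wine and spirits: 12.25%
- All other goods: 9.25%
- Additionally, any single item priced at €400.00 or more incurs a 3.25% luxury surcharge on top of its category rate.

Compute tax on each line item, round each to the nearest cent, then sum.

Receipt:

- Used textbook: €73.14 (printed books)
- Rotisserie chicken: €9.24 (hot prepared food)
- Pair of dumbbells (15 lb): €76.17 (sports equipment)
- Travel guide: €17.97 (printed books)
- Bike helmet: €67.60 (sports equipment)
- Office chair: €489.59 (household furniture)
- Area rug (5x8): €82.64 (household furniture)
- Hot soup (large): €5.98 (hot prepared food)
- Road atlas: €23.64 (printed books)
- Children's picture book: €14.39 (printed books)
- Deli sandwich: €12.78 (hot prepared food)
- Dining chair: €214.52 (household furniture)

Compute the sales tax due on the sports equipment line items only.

€6.47

Pair of dumbbells (15 lb) €76.17: sports equipment → 4.5% → €3.43
Bike helmet €67.60: sports equipment → 4.5% → €3.04
Tax on sports equipment = €3.43 + €3.04 = €6.47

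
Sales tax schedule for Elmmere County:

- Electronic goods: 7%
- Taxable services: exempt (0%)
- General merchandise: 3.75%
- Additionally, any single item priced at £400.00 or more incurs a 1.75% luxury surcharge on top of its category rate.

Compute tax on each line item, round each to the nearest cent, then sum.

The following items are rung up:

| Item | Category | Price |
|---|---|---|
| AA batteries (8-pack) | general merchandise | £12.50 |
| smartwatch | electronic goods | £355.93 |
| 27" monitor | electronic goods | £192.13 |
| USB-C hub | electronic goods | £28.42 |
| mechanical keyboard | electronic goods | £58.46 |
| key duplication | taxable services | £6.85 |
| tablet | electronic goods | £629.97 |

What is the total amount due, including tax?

AA batteries (8-pack) £12.50: general merchandise → 3.75% → £0.47
Smartwatch £355.93: electronic goods → 7% → £24.92
27" monitor £192.13: electronic goods → 7% → £13.45
USB-C hub £28.42: electronic goods → 7% → £1.99
Mechanical keyboard £58.46: electronic goods → 7% → £4.09
Key duplication £6.85: taxable services → 0% → £0.00
Tablet £629.97: electronic goods → 7% + 1.75% surcharge = 8.75% → £55.12
Subtotal = £1284.26; tax = £100.04; total due = £1384.30

£1384.30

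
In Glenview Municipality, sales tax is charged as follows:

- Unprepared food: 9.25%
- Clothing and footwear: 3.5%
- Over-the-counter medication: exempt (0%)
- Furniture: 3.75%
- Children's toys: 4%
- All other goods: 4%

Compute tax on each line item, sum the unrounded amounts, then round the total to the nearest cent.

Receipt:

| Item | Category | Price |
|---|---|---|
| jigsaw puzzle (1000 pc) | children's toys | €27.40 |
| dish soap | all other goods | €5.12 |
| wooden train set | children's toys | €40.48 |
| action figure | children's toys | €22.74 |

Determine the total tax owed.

Jigsaw puzzle (1000 pc) €27.40: children's toys → 4% → €1.096
Dish soap €5.12: all other goods → 4% → €0.2048
Wooden train set €40.48: children's toys → 4% → €1.6192
Action figure €22.74: children's toys → 4% → €0.9096
Unrounded tax sum = €3.8296 → €3.83

€3.83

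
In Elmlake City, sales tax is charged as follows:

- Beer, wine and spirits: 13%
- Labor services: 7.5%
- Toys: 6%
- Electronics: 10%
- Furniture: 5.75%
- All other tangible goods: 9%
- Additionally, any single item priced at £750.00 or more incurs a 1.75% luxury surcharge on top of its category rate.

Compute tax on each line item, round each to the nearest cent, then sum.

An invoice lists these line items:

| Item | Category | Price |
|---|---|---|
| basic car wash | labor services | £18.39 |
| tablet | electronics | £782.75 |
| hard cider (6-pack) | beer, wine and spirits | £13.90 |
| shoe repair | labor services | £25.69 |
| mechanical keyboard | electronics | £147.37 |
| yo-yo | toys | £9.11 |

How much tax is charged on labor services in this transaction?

£3.31

Basic car wash £18.39: labor services → 7.5% → £1.38
Shoe repair £25.69: labor services → 7.5% → £1.93
Tax on labor services = £1.38 + £1.93 = £3.31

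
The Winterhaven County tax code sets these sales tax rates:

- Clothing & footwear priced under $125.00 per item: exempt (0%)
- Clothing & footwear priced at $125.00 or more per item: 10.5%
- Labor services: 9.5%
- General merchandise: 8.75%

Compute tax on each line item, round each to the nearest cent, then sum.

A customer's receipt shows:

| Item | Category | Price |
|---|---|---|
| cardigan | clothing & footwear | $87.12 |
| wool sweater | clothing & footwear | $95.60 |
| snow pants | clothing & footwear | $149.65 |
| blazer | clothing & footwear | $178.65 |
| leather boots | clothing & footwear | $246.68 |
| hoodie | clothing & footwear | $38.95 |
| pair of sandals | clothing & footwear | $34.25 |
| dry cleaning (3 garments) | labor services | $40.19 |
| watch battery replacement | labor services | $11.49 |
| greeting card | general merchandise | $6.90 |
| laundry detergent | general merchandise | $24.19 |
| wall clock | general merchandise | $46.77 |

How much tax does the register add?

$72.09

Cardigan $87.12: clothing & footwear, under $125.00 → 0% → $0.00
Wool sweater $95.60: clothing & footwear, under $125.00 → 0% → $0.00
Snow pants $149.65: clothing & footwear, $125.00 or more → 10.5% → $15.71
Blazer $178.65: clothing & footwear, $125.00 or more → 10.5% → $18.76
Leather boots $246.68: clothing & footwear, $125.00 or more → 10.5% → $25.90
Hoodie $38.95: clothing & footwear, under $125.00 → 0% → $0.00
Pair of sandals $34.25: clothing & footwear, under $125.00 → 0% → $0.00
Dry cleaning (3 garments) $40.19: labor services → 9.5% → $3.82
Watch battery replacement $11.49: labor services → 9.5% → $1.09
Greeting card $6.90: general merchandise → 8.75% → $0.60
Laundry detergent $24.19: general merchandise → 8.75% → $2.12
Wall clock $46.77: general merchandise → 8.75% → $4.09
Total tax = $15.71 + $18.76 + $25.90 + $3.82 + $1.09 + $0.60 + $2.12 + $4.09 = $72.09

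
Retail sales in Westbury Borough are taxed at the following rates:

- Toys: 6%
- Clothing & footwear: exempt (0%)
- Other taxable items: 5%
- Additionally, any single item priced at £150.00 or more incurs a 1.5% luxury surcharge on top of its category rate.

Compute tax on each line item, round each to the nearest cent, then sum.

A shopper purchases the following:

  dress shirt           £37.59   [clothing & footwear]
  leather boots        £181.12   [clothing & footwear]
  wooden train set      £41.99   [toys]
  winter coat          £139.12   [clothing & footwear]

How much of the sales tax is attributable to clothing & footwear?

Dress shirt £37.59: clothing & footwear → 0% → £0.00
Leather boots £181.12: clothing & footwear → 0% + 1.5% surcharge = 1.5% → £2.72
Winter coat £139.12: clothing & footwear → 0% → £0.00
Tax on clothing & footwear = £0.00 + £2.72 + £0.00 = £2.72

£2.72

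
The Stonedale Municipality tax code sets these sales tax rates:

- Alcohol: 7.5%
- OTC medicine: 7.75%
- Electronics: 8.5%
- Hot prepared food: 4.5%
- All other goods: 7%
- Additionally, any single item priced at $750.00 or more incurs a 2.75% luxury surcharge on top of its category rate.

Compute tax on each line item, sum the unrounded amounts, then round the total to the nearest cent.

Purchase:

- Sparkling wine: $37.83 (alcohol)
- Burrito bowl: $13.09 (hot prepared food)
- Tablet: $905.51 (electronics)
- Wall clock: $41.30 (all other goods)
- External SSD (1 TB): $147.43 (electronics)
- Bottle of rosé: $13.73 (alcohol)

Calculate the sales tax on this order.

Sparkling wine $37.83: alcohol → 7.5% → $2.83725
Burrito bowl $13.09: hot prepared food → 4.5% → $0.58905
Tablet $905.51: electronics → 8.5% + 2.75% surcharge = 11.25% → $101.869875
Wall clock $41.30: all other goods → 7% → $2.891
External SSD (1 TB) $147.43: electronics → 8.5% → $12.53155
Bottle of rosé $13.73: alcohol → 7.5% → $1.02975
Unrounded tax sum = $121.748475 → $121.75

$121.75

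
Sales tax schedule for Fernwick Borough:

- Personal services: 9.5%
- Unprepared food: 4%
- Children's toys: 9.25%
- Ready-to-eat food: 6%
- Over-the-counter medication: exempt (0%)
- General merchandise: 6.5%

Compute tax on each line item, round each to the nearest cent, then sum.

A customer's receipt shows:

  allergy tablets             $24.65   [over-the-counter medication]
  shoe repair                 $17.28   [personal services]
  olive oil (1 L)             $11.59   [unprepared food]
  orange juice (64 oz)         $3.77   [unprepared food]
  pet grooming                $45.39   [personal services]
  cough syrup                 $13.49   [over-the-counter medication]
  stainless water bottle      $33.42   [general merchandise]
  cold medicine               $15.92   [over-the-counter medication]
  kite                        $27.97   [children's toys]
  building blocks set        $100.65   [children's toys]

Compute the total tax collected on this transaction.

Allergy tablets $24.65: over-the-counter medication → 0% → $0.00
Shoe repair $17.28: personal services → 9.5% → $1.64
Olive oil (1 L) $11.59: unprepared food → 4% → $0.46
Orange juice (64 oz) $3.77: unprepared food → 4% → $0.15
Pet grooming $45.39: personal services → 9.5% → $4.31
Cough syrup $13.49: over-the-counter medication → 0% → $0.00
Stainless water bottle $33.42: general merchandise → 6.5% → $2.17
Cold medicine $15.92: over-the-counter medication → 0% → $0.00
Kite $27.97: children's toys → 9.25% → $2.59
Building blocks set $100.65: children's toys → 9.25% → $9.31
Total tax = $1.64 + $0.46 + $0.15 + $4.31 + $2.17 + $2.59 + $9.31 = $20.63

$20.63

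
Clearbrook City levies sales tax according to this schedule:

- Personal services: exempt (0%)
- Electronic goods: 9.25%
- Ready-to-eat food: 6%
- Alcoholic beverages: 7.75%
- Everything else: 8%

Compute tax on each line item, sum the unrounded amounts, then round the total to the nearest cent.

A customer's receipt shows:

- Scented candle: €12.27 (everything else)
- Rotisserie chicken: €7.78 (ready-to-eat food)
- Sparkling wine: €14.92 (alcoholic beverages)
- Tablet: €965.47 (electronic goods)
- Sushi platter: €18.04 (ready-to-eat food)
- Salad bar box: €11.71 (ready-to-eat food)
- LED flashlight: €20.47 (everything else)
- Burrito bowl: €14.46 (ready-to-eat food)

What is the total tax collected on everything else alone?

€2.62

Scented candle €12.27: everything else → 8% → €0.9816
LED flashlight €20.47: everything else → 8% → €1.6376
Tax on everything else: unrounded sum = €2.6192 → €2.62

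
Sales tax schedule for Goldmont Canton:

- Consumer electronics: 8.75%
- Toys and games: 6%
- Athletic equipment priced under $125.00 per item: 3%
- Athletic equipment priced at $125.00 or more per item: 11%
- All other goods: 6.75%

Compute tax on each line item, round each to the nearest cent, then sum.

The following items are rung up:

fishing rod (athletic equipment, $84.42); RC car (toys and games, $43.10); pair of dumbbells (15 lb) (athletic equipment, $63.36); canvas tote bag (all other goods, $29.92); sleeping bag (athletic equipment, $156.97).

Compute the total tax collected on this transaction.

Fishing rod $84.42: athletic equipment, under $125.00 → 3% → $2.53
RC car $43.10: toys and games → 6% → $2.59
Pair of dumbbells (15 lb) $63.36: athletic equipment, under $125.00 → 3% → $1.90
Canvas tote bag $29.92: all other goods → 6.75% → $2.02
Sleeping bag $156.97: athletic equipment, $125.00 or more → 11% → $17.27
Total tax = $2.53 + $2.59 + $1.90 + $2.02 + $17.27 = $26.31

$26.31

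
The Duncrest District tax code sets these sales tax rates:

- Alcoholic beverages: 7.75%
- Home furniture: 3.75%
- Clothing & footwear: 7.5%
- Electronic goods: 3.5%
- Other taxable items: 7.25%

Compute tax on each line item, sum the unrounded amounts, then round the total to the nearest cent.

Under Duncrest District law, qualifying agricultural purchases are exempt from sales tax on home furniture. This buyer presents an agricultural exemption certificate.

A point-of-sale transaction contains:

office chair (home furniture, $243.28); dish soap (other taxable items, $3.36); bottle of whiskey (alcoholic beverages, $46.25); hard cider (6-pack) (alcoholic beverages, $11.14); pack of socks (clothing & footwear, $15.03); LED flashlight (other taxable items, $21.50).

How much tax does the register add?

Office chair $243.28: home furniture, buyer-exempt → 0% → $0.00
Dish soap $3.36: other taxable items → 7.25% → $0.2436
Bottle of whiskey $46.25: alcoholic beverages → 7.75% → $3.584375
Hard cider (6-pack) $11.14: alcoholic beverages → 7.75% → $0.86335
Pack of socks $15.03: clothing & footwear → 7.5% → $1.12725
LED flashlight $21.50: other taxable items → 7.25% → $1.55875
Unrounded tax sum = $7.377325 → $7.38

$7.38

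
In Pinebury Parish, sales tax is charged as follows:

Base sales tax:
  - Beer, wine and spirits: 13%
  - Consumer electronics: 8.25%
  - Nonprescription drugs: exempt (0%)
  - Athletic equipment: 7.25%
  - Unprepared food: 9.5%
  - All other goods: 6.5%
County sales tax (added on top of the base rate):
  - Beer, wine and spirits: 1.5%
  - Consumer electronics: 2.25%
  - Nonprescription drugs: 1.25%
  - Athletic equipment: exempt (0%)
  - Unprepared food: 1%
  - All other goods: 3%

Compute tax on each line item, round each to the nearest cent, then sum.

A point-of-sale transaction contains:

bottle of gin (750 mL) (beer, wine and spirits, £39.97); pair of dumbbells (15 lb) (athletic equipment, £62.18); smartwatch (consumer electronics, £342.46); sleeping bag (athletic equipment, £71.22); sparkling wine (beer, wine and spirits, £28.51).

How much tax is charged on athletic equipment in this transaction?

£9.67

Pair of dumbbells (15 lb) £62.18: athletic equipment → 7.25% + 0% county = 7.25% → £4.51
Sleeping bag £71.22: athletic equipment → 7.25% + 0% county = 7.25% → £5.16
Tax on athletic equipment = £4.51 + £5.16 = £9.67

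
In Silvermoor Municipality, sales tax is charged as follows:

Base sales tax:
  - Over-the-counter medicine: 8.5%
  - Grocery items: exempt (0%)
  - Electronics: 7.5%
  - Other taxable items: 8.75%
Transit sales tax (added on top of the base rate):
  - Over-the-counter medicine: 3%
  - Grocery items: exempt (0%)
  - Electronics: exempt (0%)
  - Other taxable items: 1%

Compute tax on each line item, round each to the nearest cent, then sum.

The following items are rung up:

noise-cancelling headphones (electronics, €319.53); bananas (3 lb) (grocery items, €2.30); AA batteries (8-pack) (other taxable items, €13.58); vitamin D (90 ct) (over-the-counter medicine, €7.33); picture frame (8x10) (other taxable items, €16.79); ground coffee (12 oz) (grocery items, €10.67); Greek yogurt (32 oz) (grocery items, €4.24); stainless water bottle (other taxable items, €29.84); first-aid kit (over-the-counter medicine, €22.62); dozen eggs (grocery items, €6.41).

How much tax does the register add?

Noise-cancelling headphones €319.53: electronics → 7.5% + 0% transit = 7.5% → €23.96
Bananas (3 lb) €2.30: grocery items → 0% + 0% transit = 0% → €0.00
AA batteries (8-pack) €13.58: other taxable items → 8.75% + 1% transit = 9.75% → €1.32
Vitamin D (90 ct) €7.33: over-the-counter medicine → 8.5% + 3% transit = 11.5% → €0.84
Picture frame (8x10) €16.79: other taxable items → 8.75% + 1% transit = 9.75% → €1.64
Ground coffee (12 oz) €10.67: grocery items → 0% + 0% transit = 0% → €0.00
Greek yogurt (32 oz) €4.24: grocery items → 0% + 0% transit = 0% → €0.00
Stainless water bottle €29.84: other taxable items → 8.75% + 1% transit = 9.75% → €2.91
First-aid kit €22.62: over-the-counter medicine → 8.5% + 3% transit = 11.5% → €2.60
Dozen eggs €6.41: grocery items → 0% + 0% transit = 0% → €0.00
Total tax = €23.96 + €1.32 + €0.84 + €1.64 + €2.91 + €2.60 = €33.27

€33.27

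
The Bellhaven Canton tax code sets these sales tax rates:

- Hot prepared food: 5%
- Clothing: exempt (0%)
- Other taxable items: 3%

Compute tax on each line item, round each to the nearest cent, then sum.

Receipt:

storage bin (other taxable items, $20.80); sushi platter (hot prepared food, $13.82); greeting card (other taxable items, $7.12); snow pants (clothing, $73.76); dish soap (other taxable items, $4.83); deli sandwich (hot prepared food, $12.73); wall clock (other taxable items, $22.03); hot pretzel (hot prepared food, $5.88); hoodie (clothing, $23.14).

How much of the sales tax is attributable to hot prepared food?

Sushi platter $13.82: hot prepared food → 5% → $0.69
Deli sandwich $12.73: hot prepared food → 5% → $0.64
Hot pretzel $5.88: hot prepared food → 5% → $0.29
Tax on hot prepared food = $0.69 + $0.64 + $0.29 = $1.62

$1.62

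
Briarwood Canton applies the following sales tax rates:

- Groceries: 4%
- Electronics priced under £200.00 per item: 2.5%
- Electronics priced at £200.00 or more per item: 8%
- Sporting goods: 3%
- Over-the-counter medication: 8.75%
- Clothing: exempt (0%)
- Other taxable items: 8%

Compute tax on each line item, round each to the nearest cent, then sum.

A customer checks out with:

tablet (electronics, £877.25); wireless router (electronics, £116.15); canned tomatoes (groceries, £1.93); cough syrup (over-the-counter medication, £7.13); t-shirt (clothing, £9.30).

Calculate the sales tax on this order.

£73.78

Tablet £877.25: electronics, £200.00 or more → 8% → £70.18
Wireless router £116.15: electronics, under £200.00 → 2.5% → £2.90
Canned tomatoes £1.93: groceries → 4% → £0.08
Cough syrup £7.13: over-the-counter medication → 8.75% → £0.62
T-shirt £9.30: clothing → 0% → £0.00
Total tax = £70.18 + £2.90 + £0.08 + £0.62 = £73.78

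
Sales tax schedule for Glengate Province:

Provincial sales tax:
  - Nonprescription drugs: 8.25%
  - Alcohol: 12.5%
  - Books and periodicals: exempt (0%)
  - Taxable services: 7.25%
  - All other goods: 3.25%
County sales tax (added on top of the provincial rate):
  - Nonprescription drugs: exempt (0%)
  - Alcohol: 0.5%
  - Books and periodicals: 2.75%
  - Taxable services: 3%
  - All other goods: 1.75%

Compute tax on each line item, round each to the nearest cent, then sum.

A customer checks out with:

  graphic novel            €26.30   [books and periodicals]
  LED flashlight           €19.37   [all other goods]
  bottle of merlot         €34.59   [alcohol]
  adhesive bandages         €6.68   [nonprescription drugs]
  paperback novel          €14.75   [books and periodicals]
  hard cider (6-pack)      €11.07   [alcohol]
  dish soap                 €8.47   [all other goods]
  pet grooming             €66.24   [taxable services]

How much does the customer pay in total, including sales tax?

€203.27

Graphic novel €26.30: books and periodicals → 0% + 2.75% county = 2.75% → €0.72
LED flashlight €19.37: all other goods → 3.25% + 1.75% county = 5% → €0.97
Bottle of merlot €34.59: alcohol → 12.5% + 0.5% county = 13% → €4.50
Adhesive bandages €6.68: nonprescription drugs → 8.25% + 0% county = 8.25% → €0.55
Paperback novel €14.75: books and periodicals → 0% + 2.75% county = 2.75% → €0.41
Hard cider (6-pack) €11.07: alcohol → 12.5% + 0.5% county = 13% → €1.44
Dish soap €8.47: all other goods → 3.25% + 1.75% county = 5% → €0.42
Pet grooming €66.24: taxable services → 7.25% + 3% county = 10.25% → €6.79
Subtotal = €187.47; tax = €15.80; total due = €203.27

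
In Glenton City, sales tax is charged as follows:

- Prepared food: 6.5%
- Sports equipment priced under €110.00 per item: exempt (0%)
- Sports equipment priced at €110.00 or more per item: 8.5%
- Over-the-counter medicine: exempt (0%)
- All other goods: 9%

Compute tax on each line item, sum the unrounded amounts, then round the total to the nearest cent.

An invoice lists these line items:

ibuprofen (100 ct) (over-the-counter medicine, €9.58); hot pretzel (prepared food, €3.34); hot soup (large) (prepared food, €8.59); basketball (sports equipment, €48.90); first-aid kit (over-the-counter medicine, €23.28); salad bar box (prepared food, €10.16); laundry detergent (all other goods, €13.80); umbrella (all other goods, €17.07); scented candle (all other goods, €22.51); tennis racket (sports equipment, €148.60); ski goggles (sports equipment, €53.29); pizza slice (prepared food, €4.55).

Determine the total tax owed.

Ibuprofen (100 ct) €9.58: over-the-counter medicine → 0% → €0.00
Hot pretzel €3.34: prepared food → 6.5% → €0.2171
Hot soup (large) €8.59: prepared food → 6.5% → €0.55835
Basketball €48.90: sports equipment, under €110.00 → 0% → €0.00
First-aid kit €23.28: over-the-counter medicine → 0% → €0.00
Salad bar box €10.16: prepared food → 6.5% → €0.6604
Laundry detergent €13.80: all other goods → 9% → €1.242
Umbrella €17.07: all other goods → 9% → €1.5363
Scented candle €22.51: all other goods → 9% → €2.0259
Tennis racket €148.60: sports equipment, €110.00 or more → 8.5% → €12.631
Ski goggles €53.29: sports equipment, under €110.00 → 0% → €0.00
Pizza slice €4.55: prepared food → 6.5% → €0.29575
Unrounded tax sum = €19.1668 → €19.17

€19.17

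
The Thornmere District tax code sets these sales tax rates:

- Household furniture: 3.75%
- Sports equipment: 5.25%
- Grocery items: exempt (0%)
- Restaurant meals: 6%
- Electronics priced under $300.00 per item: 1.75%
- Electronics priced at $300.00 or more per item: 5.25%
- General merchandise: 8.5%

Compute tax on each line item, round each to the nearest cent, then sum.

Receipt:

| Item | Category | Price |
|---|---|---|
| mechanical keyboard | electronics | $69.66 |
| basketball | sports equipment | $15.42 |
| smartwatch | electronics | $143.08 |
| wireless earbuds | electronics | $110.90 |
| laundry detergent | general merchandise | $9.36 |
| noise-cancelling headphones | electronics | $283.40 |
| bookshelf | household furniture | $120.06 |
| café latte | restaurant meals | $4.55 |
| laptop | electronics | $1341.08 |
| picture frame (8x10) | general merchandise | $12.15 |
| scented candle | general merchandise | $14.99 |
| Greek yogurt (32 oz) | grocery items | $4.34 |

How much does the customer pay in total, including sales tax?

$2218.70

Mechanical keyboard $69.66: electronics, under $300.00 → 1.75% → $1.22
Basketball $15.42: sports equipment → 5.25% → $0.81
Smartwatch $143.08: electronics, under $300.00 → 1.75% → $2.50
Wireless earbuds $110.90: electronics, under $300.00 → 1.75% → $1.94
Laundry detergent $9.36: general merchandise → 8.5% → $0.80
Noise-cancelling headphones $283.40: electronics, under $300.00 → 1.75% → $4.96
Bookshelf $120.06: household furniture → 3.75% → $4.50
Café latte $4.55: restaurant meals → 6% → $0.27
Laptop $1341.08: electronics, $300.00 or more → 5.25% → $70.41
Picture frame (8x10) $12.15: general merchandise → 8.5% → $1.03
Scented candle $14.99: general merchandise → 8.5% → $1.27
Greek yogurt (32 oz) $4.34: grocery items → 0% → $0.00
Subtotal = $2128.99; tax = $89.71; total due = $2218.70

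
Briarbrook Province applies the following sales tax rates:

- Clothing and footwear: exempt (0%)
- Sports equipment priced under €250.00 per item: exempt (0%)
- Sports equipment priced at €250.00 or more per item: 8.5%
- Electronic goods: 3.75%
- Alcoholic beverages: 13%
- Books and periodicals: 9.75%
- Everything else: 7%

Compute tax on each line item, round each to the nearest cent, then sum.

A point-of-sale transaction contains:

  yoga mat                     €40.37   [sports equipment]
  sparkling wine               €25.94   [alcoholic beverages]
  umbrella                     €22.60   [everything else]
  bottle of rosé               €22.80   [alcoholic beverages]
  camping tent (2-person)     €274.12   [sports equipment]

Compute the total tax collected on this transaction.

Yoga mat €40.37: sports equipment, under €250.00 → 0% → €0.00
Sparkling wine €25.94: alcoholic beverages → 13% → €3.37
Umbrella €22.60: everything else → 7% → €1.58
Bottle of rosé €22.80: alcoholic beverages → 13% → €2.96
Camping tent (2-person) €274.12: sports equipment, €250.00 or more → 8.5% → €23.30
Total tax = €3.37 + €1.58 + €2.96 + €23.30 = €31.21

€31.21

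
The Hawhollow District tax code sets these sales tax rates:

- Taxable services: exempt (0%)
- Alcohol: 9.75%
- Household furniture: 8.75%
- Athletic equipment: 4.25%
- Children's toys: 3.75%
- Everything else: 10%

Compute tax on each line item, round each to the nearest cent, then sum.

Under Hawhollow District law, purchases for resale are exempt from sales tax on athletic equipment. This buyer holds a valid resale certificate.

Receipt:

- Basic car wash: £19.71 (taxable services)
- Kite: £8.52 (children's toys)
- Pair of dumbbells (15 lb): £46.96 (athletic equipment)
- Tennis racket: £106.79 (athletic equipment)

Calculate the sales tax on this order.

£0.32

Basic car wash £19.71: taxable services → 0% → £0.00
Kite £8.52: children's toys → 3.75% → £0.32
Pair of dumbbells (15 lb) £46.96: athletic equipment, buyer-exempt → 0% → £0.00
Tennis racket £106.79: athletic equipment, buyer-exempt → 0% → £0.00
Total tax = £0.32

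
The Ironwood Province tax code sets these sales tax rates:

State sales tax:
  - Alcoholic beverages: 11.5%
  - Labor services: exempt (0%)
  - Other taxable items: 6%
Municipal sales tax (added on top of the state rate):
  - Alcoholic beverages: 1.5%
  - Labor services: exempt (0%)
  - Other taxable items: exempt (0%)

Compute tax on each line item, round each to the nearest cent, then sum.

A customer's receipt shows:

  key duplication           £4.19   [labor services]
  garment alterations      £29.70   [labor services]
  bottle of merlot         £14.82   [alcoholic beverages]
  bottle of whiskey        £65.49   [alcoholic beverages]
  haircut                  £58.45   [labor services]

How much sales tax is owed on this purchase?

Key duplication £4.19: labor services → 0% + 0% municipal = 0% → £0.00
Garment alterations £29.70: labor services → 0% + 0% municipal = 0% → £0.00
Bottle of merlot £14.82: alcoholic beverages → 11.5% + 1.5% municipal = 13% → £1.93
Bottle of whiskey £65.49: alcoholic beverages → 11.5% + 1.5% municipal = 13% → £8.51
Haircut £58.45: labor services → 0% + 0% municipal = 0% → £0.00
Total tax = £1.93 + £8.51 = £10.44

£10.44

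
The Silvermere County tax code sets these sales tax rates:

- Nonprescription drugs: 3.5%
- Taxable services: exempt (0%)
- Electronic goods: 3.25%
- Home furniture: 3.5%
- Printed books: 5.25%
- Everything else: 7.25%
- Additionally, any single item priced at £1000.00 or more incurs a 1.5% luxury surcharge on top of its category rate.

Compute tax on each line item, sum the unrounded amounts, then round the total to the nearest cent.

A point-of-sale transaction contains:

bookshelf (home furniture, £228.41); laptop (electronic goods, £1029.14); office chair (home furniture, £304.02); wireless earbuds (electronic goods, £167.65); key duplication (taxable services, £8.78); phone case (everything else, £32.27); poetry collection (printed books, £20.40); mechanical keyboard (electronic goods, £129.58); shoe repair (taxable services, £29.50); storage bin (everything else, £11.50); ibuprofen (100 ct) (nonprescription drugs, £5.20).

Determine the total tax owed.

Bookshelf £228.41: home furniture → 3.5% → £7.99435
Laptop £1029.14: electronic goods → 3.25% + 1.5% surcharge = 4.75% → £48.88415
Office chair £304.02: home furniture → 3.5% → £10.6407
Wireless earbuds £167.65: electronic goods → 3.25% → £5.448625
Key duplication £8.78: taxable services → 0% → £0.00
Phone case £32.27: everything else → 7.25% → £2.339575
Poetry collection £20.40: printed books → 5.25% → £1.071
Mechanical keyboard £129.58: electronic goods → 3.25% → £4.21135
Shoe repair £29.50: taxable services → 0% → £0.00
Storage bin £11.50: everything else → 7.25% → £0.83375
Ibuprofen (100 ct) £5.20: nonprescription drugs → 3.5% → £0.182
Unrounded tax sum = £81.6055 → £81.61

£81.61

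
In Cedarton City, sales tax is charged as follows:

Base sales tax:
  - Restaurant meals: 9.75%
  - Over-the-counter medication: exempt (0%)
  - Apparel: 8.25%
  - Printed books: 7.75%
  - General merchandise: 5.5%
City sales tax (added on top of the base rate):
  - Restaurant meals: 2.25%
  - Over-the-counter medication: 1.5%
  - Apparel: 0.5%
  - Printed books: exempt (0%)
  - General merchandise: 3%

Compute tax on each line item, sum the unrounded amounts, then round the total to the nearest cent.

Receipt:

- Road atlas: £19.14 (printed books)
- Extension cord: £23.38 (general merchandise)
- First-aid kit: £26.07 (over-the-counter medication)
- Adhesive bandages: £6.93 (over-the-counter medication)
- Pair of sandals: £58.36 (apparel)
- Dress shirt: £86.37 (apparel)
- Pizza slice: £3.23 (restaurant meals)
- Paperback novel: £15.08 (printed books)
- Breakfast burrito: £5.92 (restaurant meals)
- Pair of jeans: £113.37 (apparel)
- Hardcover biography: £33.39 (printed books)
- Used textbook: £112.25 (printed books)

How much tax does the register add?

£40.10

Road atlas £19.14: printed books → 7.75% + 0% city = 7.75% → £1.48335
Extension cord £23.38: general merchandise → 5.5% + 3% city = 8.5% → £1.9873
First-aid kit £26.07: over-the-counter medication → 0% + 1.5% city = 1.5% → £0.39105
Adhesive bandages £6.93: over-the-counter medication → 0% + 1.5% city = 1.5% → £0.10395
Pair of sandals £58.36: apparel → 8.25% + 0.5% city = 8.75% → £5.1065
Dress shirt £86.37: apparel → 8.25% + 0.5% city = 8.75% → £7.557375
Pizza slice £3.23: restaurant meals → 9.75% + 2.25% city = 12% → £0.3876
Paperback novel £15.08: printed books → 7.75% + 0% city = 7.75% → £1.1687
Breakfast burrito £5.92: restaurant meals → 9.75% + 2.25% city = 12% → £0.7104
Pair of jeans £113.37: apparel → 8.25% + 0.5% city = 8.75% → £9.919875
Hardcover biography £33.39: printed books → 7.75% + 0% city = 7.75% → £2.587725
Used textbook £112.25: printed books → 7.75% + 0% city = 7.75% → £8.699375
Unrounded tax sum = £40.1032 → £40.10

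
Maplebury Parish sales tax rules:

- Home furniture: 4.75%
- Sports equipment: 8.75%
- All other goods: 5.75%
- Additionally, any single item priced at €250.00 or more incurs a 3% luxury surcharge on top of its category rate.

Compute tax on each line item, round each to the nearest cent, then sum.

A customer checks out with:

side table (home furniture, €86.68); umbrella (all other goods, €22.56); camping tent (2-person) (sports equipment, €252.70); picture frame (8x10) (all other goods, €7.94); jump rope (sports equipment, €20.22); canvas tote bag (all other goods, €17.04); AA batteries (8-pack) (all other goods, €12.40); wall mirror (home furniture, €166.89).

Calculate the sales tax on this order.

€46.96

Side table €86.68: home furniture → 4.75% → €4.12
Umbrella €22.56: all other goods → 5.75% → €1.30
Camping tent (2-person) €252.70: sports equipment → 8.75% + 3% surcharge = 11.75% → €29.69
Picture frame (8x10) €7.94: all other goods → 5.75% → €0.46
Jump rope €20.22: sports equipment → 8.75% → €1.77
Canvas tote bag €17.04: all other goods → 5.75% → €0.98
AA batteries (8-pack) €12.40: all other goods → 5.75% → €0.71
Wall mirror €166.89: home furniture → 4.75% → €7.93
Total tax = €4.12 + €1.30 + €29.69 + €0.46 + €1.77 + €0.98 + €0.71 + €7.93 = €46.96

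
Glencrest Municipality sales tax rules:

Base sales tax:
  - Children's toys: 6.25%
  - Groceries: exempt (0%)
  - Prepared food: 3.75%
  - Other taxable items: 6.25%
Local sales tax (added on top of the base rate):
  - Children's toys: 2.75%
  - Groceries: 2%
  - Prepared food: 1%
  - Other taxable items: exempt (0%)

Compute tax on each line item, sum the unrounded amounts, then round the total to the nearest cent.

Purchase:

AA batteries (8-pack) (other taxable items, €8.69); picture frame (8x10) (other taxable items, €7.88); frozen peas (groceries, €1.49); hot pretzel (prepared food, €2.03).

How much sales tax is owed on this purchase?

AA batteries (8-pack) €8.69: other taxable items → 6.25% + 0% local = 6.25% → €0.543125
Picture frame (8x10) €7.88: other taxable items → 6.25% + 0% local = 6.25% → €0.4925
Frozen peas €1.49: groceries → 0% + 2% local = 2% → €0.0298
Hot pretzel €2.03: prepared food → 3.75% + 1% local = 4.75% → €0.096425
Unrounded tax sum = €1.16185 → €1.16

€1.16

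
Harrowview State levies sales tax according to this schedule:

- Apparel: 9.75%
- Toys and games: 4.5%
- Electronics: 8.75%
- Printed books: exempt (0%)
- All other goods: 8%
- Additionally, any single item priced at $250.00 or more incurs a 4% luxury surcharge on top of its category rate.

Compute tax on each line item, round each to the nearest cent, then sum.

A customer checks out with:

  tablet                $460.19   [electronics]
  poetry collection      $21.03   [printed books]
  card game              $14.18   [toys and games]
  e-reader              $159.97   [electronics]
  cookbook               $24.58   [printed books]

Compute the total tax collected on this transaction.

$73.31

Tablet $460.19: electronics → 8.75% + 4% surcharge = 12.75% → $58.67
Poetry collection $21.03: printed books → 0% → $0.00
Card game $14.18: toys and games → 4.5% → $0.64
E-reader $159.97: electronics → 8.75% → $14.00
Cookbook $24.58: printed books → 0% → $0.00
Total tax = $58.67 + $0.64 + $14.00 = $73.31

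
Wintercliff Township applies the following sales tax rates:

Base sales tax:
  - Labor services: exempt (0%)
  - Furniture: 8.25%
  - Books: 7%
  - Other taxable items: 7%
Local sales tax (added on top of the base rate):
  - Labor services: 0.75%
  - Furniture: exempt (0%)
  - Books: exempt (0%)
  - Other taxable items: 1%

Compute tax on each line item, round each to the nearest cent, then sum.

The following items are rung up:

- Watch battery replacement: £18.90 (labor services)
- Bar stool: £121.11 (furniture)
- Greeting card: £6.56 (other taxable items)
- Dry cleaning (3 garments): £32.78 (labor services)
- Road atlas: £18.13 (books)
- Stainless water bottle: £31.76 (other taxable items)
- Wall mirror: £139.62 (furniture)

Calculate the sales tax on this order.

Watch battery replacement £18.90: labor services → 0% + 0.75% local = 0.75% → £0.14
Bar stool £121.11: furniture → 8.25% + 0% local = 8.25% → £9.99
Greeting card £6.56: other taxable items → 7% + 1% local = 8% → £0.52
Dry cleaning (3 garments) £32.78: labor services → 0% + 0.75% local = 0.75% → £0.25
Road atlas £18.13: books → 7% + 0% local = 7% → £1.27
Stainless water bottle £31.76: other taxable items → 7% + 1% local = 8% → £2.54
Wall mirror £139.62: furniture → 8.25% + 0% local = 8.25% → £11.52
Total tax = £0.14 + £9.99 + £0.52 + £0.25 + £1.27 + £2.54 + £11.52 = £26.23

£26.23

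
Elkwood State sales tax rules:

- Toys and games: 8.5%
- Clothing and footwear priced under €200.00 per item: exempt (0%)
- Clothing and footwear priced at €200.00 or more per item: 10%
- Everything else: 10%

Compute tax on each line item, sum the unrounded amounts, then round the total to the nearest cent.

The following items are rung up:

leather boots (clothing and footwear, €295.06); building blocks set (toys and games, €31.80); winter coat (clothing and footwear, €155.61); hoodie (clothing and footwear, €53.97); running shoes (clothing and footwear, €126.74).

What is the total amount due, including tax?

€695.39

Leather boots €295.06: clothing and footwear, €200.00 or more → 10% → €29.506
Building blocks set €31.80: toys and games → 8.5% → €2.703
Winter coat €155.61: clothing and footwear, under €200.00 → 0% → €0.00
Hoodie €53.97: clothing and footwear, under €200.00 → 0% → €0.00
Running shoes €126.74: clothing and footwear, under €200.00 → 0% → €0.00
Subtotal = €663.18; unrounded tax = €32.209 → €32.21; total due = €695.39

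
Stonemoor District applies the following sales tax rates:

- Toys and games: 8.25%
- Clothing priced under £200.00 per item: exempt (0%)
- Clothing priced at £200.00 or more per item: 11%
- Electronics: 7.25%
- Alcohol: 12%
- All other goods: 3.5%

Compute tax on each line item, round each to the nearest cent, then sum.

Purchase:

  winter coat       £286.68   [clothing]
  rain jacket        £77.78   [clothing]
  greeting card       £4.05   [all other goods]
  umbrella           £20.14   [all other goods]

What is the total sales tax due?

Winter coat £286.68: clothing, £200.00 or more → 11% → £31.53
Rain jacket £77.78: clothing, under £200.00 → 0% → £0.00
Greeting card £4.05: all other goods → 3.5% → £0.14
Umbrella £20.14: all other goods → 3.5% → £0.70
Total tax = £31.53 + £0.14 + £0.70 = £32.37

£32.37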